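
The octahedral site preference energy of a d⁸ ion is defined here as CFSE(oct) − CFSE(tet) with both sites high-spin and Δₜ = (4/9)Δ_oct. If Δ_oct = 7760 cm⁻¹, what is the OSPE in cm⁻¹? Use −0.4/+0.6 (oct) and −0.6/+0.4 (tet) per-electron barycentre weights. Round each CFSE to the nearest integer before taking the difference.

-6553

In an octahedral site d⁸ (HS) is t₂g⁶ eg², giving CFSE(oct) = -1.2Δ_oct = -9312 cm⁻¹.
Tetrahedral: e⁴ t₂⁴, CFSE = 4(−0.6) + 4(+0.4) = -0.8Δₜ = -0.8 × (4/9) × 7760 = -2759 cm⁻¹.
OSPE = -9312 − (-2759) = -6553 cm⁻¹.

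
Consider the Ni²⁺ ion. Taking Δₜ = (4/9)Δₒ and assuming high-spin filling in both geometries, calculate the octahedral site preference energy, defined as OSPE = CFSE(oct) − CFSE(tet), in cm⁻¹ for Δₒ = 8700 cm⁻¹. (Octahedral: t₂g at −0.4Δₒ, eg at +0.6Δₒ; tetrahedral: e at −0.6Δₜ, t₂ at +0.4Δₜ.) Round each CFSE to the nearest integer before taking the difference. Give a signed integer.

-7347

Ni sits in group 10; removing 2 electrons leaves Ni²⁺ with 10 − 2 = 8 d electrons.
Octahedral (high-spin): t₂g⁶ eg², CFSE = 6(−0.4) + 2(+0.6) = -1.2Δₒ = -1.2 × 8700 = -10440 cm⁻¹.
In a tetrahedral site the filling is e⁴ t₂⁴: CFSE(tet) = -0.8Δₜ = -0.8 × (4/9)(8700) = -3093 cm⁻¹.
OSPE = CFSE(oct) − CFSE(tet) = -10440 − (-3093) = -7347 cm⁻¹.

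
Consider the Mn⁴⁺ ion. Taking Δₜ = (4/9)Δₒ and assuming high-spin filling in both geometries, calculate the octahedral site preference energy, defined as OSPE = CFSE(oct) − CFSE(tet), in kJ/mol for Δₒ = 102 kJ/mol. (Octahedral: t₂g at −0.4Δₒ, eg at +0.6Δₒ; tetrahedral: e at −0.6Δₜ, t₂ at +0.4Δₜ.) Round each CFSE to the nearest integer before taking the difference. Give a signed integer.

-86

Group 7 minus oxidation state +4 gives a d³ configuration for Mn⁴⁺.
Octahedral (high-spin): t₂g³ eg⁰, CFSE = 3(−0.4) + 0(+0.6) = -1.2Δₒ = -1.2 × 102 = -122 kJ/mol.
In a tetrahedral site the filling is e² t₂¹: CFSE(tet) = -0.8Δₜ = -0.8 × (4/9)(102) = -36 kJ/mol.
OSPE = CFSE(oct) − CFSE(tet) = -122 − (-36) = -86 kJ/mol.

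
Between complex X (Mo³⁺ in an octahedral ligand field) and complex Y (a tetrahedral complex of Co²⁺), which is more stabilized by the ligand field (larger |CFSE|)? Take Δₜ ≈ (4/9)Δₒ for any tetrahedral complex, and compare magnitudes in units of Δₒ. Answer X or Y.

X

X: Group 6 minus oxidation state +3 gives a d³ configuration for Mo³⁺; For octahedral d³ the high- and low-spin configurations coincide; t2g^3 e_g^0, CFSE = -1.2Δₒ.
Y: Co is in group 9, so Co²⁺ is d⁷ (9 − 2 = 7); Tetrahedral splitting is small, so the complex is high-spin; e⁴ t₂³, CFSE = -1.2Δₜ ≈ -0.53Δₒ.
So X has the larger |CFSE|.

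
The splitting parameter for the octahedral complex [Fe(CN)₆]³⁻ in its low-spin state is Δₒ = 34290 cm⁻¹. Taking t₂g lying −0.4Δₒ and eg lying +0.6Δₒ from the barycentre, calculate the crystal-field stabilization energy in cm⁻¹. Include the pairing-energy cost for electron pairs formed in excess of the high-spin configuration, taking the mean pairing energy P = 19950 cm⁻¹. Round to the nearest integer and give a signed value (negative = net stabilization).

-28680

Each CN⁻ contributes -1; 6 × (-1) = -6. With overall charge -3, Fe is in the +3 oxidation state.
Fe³⁺: group 8, so d-count = 8 − 3 = 5.
Electron filling gives t₂g⁵ eg⁰.
CFSE(orbital) = 5×(-0.4Δₒ) + 0×(0.6Δₒ) = -2.0Δₒ; with Δₒ = 34290 cm⁻¹ that is -68580 cm⁻¹.
Relative to high-spin t₂g³ eg² (0 paired), the low-spin configuration has 2 additional pairs, contributing +2 × 19950 = +39900 cm⁻¹.
Net CFSE = -68580 + 39900 = -28680 cm⁻¹.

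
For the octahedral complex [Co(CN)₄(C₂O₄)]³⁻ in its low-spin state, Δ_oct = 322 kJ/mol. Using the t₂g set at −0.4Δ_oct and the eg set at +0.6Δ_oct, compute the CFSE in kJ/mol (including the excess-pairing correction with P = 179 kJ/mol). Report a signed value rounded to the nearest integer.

Ligand charges: 4×(-1) from CN⁻ and 1×(-2) from C₂O₄²⁻ sum to -6; with overall charge -3, Co is +3.
Co³⁺: group 9, so d-count = 9 − 3 = 6.
The d⁶ electrons fill as t₂g⁶ eg⁰.
CFSE(orbital) = 6×(-0.4Δ_oct) + 0×(0.6Δ_oct) = -2.4Δ_oct; with Δ_oct = 322 kJ/mol that is -773 kJ/mol.
Pairing penalty: 3 pairs vs 1 in the high-spin reference → 2 extra × P = 358 kJ/mol.
Net CFSE = -773 + 358 = -415 kJ/mol.

-415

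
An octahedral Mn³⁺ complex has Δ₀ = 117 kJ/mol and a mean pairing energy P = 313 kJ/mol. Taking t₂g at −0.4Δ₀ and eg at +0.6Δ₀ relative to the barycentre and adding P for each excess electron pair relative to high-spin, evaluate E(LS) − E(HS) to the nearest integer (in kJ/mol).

Mn³⁺: group 7, so d-count = 7 − 3 = 4.
In the high-spin limit (t₂g³ eg¹) the orbital term is -0.6Δ₀ = -70 kJ/mol, with no excess pairing.
For low-spin the configuration is t₂g⁴ eg⁰: orbital energy -1.6 × 117 = -187 kJ/mol, and 1 additional pair relative to high-spin adds 313 kJ/mol, giving 126 kJ/mol.
The difference is 126 − (-70) = 196 kJ/mol, so high-spin lies lower.

196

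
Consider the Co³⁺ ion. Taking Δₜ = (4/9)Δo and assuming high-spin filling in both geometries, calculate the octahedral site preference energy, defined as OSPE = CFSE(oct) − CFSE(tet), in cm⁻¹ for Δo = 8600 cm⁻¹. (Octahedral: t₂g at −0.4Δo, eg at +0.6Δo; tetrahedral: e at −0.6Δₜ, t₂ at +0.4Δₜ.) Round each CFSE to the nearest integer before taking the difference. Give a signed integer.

-1147

Co³⁺: group 9, so d-count = 9 − 3 = 6.
Octahedral (high-spin): t2g^4 e_g^2, CFSE = 4(−0.4) + 2(+0.6) = -0.4Δo = -0.4 × 8600 = -3440 cm⁻¹.
Tetrahedral: e^3 t2^3, CFSE = 3(−0.6) + 3(+0.4) = -0.6Δₜ = -0.6 × (4/9) × 8600 = -2293 cm⁻¹.
OSPE = CFSE(oct) − CFSE(tet) = -3440 − (-2293) = -1147 cm⁻¹.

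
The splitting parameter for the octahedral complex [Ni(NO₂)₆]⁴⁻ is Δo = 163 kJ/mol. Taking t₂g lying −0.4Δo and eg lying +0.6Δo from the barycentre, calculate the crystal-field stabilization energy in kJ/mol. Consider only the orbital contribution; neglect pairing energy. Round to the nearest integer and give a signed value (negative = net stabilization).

-196

Each NO₂⁻ contributes -1; 6 × (-1) = -6. With overall charge -4, Ni is in the +2 oxidation state.
Group 10 minus oxidation state +2 gives a d⁸ configuration for Ni²⁺.
Electron filling gives t₂g⁶ eg².
CFSE(orbital) = 6×(-0.4Δo) + 2×(0.6Δo) = -1.2Δo; with Δo = 163 kJ/mol that is -196 kJ/mol.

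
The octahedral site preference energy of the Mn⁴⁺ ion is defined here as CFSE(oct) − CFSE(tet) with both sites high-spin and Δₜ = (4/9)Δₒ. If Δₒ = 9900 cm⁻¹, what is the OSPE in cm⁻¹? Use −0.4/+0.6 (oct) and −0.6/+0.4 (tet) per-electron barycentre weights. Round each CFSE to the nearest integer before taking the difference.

-8360

Group 7 minus oxidation state +4 gives a d³ configuration for Mn⁴⁺.
Octahedral high-spin t2g^3 e_g^0: CFSE = -1.2 × 9900 = -11880 cm⁻¹.
Tetrahedral: e^2 t2^1, CFSE = 2(−0.6) + 1(+0.4) = -0.8Δₜ = -0.8 × (4/9) × 9900 = -3520 cm⁻¹.
Subtracting, OSPE = -11880 − (-3520) = -8360 cm⁻¹.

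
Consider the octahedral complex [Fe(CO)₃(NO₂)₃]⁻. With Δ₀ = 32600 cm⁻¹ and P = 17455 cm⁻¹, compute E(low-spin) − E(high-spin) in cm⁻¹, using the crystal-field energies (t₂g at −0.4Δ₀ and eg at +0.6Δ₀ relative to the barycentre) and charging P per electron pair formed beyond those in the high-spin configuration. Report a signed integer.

-30290

Ligand charges: 3×(+0) from CO and 3×(-1) from NO₂⁻ sum to -3; with overall charge -1, Fe is +2.
Group 8 minus oxidation state +2 gives a d⁶ configuration for Fe²⁺.
High-spin: t₂g⁴ eg², CFSE = -0.4Δ₀ = -13040 cm⁻¹.
Low-spin t₂g⁶ eg⁰ gives -2.4Δ₀ = -78240 cm⁻¹, but forming 2 extra pairs costs 2P = 34910 cm⁻¹, so E(LS) = -78240 + 34910 = -43330 cm⁻¹.
The difference is -43330 − (-13040) = -30290 cm⁻¹, so low-spin lies lower.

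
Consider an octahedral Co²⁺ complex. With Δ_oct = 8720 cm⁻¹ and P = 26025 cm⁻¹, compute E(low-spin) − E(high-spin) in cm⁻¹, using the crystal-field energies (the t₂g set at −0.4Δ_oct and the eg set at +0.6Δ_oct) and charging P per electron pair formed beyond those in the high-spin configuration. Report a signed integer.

Co sits in group 9; removing 2 electrons leaves Co²⁺ with 9 − 2 = 7 d electrons.
High-spin: t₂g⁵ eg², CFSE = -0.8Δ_oct = -6976 cm⁻¹.
Low-spin: t₂g⁶ eg¹, orbital CFSE = -1.8Δ_oct = -15696 cm⁻¹; plus 1 excess pair × P = +26025 cm⁻¹; total 10329 cm⁻¹.
Thus E(LS) − E(HS) = 17305 cm⁻¹.

17305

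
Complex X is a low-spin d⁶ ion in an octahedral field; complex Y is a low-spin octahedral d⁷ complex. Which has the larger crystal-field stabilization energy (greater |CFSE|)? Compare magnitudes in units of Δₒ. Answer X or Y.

X: t₂g⁶ eg⁰, CFSE = -2.4Δₒ.
Y: t2g^6 e_g^1, CFSE = -1.8Δₒ.
So X has the larger |CFSE|.

X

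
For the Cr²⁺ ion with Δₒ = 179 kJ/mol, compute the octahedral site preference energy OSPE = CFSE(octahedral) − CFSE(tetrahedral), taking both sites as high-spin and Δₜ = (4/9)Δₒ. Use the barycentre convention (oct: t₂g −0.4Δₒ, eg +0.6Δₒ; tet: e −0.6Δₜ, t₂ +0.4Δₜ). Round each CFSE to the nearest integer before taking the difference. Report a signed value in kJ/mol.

Cr²⁺: group 6, so d-count = 6 − 2 = 4.
Octahedral high-spin t₂g³ eg¹: CFSE = -0.6 × 179 = -107 kJ/mol.
In a tetrahedral site the filling is e² t₂²: CFSE(tet) = -0.4Δₜ = -0.4 × (4/9)(179) = -32 kJ/mol.
Subtracting, OSPE = -107 − (-32) = -75 kJ/mol.

-75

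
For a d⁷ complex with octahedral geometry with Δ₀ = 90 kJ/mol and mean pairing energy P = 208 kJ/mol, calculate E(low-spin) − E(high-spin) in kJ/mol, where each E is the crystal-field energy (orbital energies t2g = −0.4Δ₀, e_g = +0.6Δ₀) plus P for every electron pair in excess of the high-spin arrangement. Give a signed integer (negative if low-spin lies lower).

In the high-spin limit (t2g^5 e_g^2) the orbital term is -0.8Δ₀ = -72 kJ/mol, with no excess pairing.
Low-spin: t2g^6 e_g^1, orbital CFSE = -1.8Δ₀ = -162 kJ/mol; plus 1 excess pair × P = +208 kJ/mol; total 46 kJ/mol.
E(LS) − E(HS) = 46 − (-72) = 118 kJ/mol.

118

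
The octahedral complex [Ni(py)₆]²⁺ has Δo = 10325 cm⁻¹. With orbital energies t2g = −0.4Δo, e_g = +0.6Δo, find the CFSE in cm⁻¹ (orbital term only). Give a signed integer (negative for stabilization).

py is neutral, so the +2 overall charge sits on Ni: oxidation state +2.
Ni²⁺: group 10, so d-count = 10 − 2 = 8.
For octahedral d⁸ the high- and low-spin configurations coincide.
Configuration: t2g^6 e_g^2.
The orbital stabilization is -1.2Δo = -1.2 × 10325 = -12390 cm⁻¹.

-12390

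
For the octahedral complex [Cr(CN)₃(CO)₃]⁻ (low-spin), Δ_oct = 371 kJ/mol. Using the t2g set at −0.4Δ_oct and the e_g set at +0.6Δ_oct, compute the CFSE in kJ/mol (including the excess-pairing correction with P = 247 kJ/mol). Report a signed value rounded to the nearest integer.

-347

Ligand charges: 3×(-1) from CN⁻ and 3×(+0) from CO sum to -3; with overall charge -1, Cr is +2.
Cr²⁺: group 6, so d-count = 6 − 2 = 4.
Electron filling gives t2g^4 e_g^0.
Orbital CFSE = 4(-0.4) + 0(0.6) = -1.6Δ_oct = -1.6 × 371 = -594 kJ/mol.
Pairing penalty: 1 pair vs 0 in the high-spin reference → 1 extra × P = 247 kJ/mol.
Combining: -594 + 247 = -347 kJ/mol.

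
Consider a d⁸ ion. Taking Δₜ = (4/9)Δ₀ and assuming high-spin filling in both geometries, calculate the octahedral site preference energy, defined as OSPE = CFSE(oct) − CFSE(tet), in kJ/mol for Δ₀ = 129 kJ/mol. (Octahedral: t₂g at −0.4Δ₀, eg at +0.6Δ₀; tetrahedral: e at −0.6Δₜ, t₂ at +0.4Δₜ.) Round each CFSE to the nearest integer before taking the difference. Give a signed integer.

-109

Octahedral high-spin t2g^6 e_g^2: CFSE = -1.2 × 129 = -155 kJ/mol.
Tetrahedral: e^4 t2^4, CFSE = 4(−0.6) + 4(+0.4) = -0.8Δₜ = -0.8 × (4/9) × 129 = -46 kJ/mol.
OSPE = CFSE(oct) − CFSE(tet) = -155 − (-46) = -109 kJ/mol.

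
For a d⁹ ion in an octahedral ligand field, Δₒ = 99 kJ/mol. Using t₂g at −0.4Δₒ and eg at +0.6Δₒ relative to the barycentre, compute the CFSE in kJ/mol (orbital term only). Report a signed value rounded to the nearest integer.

Electron filling gives t₂g⁶ eg³.
CFSE(orbital) = 6×(-0.4Δₒ) + 3×(0.6Δₒ) = -0.6Δₒ; with Δₒ = 99 kJ/mol that is -59 kJ/mol.

-59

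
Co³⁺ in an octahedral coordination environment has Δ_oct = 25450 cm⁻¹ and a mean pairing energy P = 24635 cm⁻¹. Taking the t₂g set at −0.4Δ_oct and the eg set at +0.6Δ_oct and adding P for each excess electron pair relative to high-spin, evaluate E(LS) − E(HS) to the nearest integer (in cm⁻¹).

-1630

Co sits in group 9; removing 3 electrons leaves Co³⁺ with 9 − 3 = 6 d electrons.
In the high-spin limit (t₂g⁴ eg²) the orbital term is -0.4Δ_oct = -10180 cm⁻¹, with no excess pairing.
For low-spin the configuration is t₂g⁶ eg⁰: orbital energy -2.4 × 25450 = -61080 cm⁻¹, and 2 additional pairs relative to high-spin add 49270 cm⁻¹, giving -11810 cm⁻¹.
Thus E(LS) − E(HS) = -1630 cm⁻¹.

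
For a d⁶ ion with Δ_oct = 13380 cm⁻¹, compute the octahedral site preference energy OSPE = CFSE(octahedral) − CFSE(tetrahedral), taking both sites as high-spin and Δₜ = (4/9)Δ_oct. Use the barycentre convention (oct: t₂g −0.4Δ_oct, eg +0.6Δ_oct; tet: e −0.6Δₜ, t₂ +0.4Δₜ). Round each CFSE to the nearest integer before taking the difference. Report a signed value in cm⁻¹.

-1784

Octahedral high-spin t2g^4 e_g^2: CFSE = -0.4 × 13380 = -5352 cm⁻¹.
In a tetrahedral site the filling is e^3 t2^3: CFSE(tet) = -0.6Δₜ = -0.6 × (4/9)(13380) = -3568 cm⁻¹.
OSPE = -5352 − (-3568) = -1784 cm⁻¹.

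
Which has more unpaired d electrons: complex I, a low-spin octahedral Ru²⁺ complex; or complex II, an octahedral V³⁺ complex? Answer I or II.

I: Ru sits in group 8; removing 2 electrons leaves Ru²⁺ with 8 − 2 = 6 d electrons; t₂g⁶ eg⁰ → 0 unpaired.
II: Group 5 minus oxidation state +3 gives a d² configuration for V³⁺; t₂g² eg⁰ → 2 unpaired.
So II has more unpaired electrons.

II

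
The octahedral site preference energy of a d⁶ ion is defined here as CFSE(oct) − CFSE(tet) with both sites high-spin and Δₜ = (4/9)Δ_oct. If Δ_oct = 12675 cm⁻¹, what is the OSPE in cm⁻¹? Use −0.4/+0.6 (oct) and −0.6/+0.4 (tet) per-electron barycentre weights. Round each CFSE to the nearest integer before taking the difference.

In an octahedral site d⁶ (HS) is t2g^4 e_g^2, giving CFSE(oct) = -0.4Δ_oct = -5070 cm⁻¹.
Tetrahedral e^3 t2^3 gives -0.6Δₜ = -0.6 × (4/9) × 12675 = -3380 cm⁻¹.
OSPE = CFSE(oct) − CFSE(tet) = -5070 − (-3380) = -1690 cm⁻¹.

-1690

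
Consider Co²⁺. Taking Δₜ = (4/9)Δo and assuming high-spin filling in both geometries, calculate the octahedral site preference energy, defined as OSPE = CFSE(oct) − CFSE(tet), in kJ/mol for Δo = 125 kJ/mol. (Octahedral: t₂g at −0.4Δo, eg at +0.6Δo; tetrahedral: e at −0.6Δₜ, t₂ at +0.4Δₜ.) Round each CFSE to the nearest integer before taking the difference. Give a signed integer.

-33

Group 9 minus oxidation state +2 gives a d⁷ configuration for Co²⁺.
Octahedral high-spin t₂g⁵ eg²: CFSE = -0.8 × 125 = -100 kJ/mol.
Tetrahedral: e⁴ t₂³, CFSE = 4(−0.6) + 3(+0.4) = -1.2Δₜ = -1.2 × (4/9) × 125 = -67 kJ/mol.
OSPE = -100 − (-67) = -33 kJ/mol.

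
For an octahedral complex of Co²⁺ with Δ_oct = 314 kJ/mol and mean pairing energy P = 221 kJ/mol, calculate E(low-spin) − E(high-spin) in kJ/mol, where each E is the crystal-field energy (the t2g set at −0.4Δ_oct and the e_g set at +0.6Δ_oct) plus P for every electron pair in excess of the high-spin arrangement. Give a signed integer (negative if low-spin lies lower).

Group 9 minus oxidation state +2 gives a d⁷ configuration for Co²⁺.
High-spin: t2g^5 e_g^2, CFSE = -0.8Δ_oct = -251 kJ/mol.
For low-spin the configuration is t2g^6 e_g^1: orbital energy -1.8 × 314 = -565 kJ/mol, and 1 additional pair relative to high-spin adds 221 kJ/mol, giving -344 kJ/mol.
E(LS) − E(HS) = -344 − (-251) = -93 kJ/mol.

-93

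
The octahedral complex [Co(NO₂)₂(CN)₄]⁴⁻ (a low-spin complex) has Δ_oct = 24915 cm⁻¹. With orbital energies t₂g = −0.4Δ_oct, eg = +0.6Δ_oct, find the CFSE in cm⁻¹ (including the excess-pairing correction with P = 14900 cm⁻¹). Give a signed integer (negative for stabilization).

Ligand charges: 2×(-1) from NO₂⁻ and 4×(-1) from CN⁻ sum to -6; with overall charge -4, Co is +2.
Co is in group 9, so Co²⁺ is d⁷ (9 − 2 = 7).
Configuration: t₂g⁶ eg¹.
CFSE(orbital) = 6×(-0.4Δ_oct) + 1×(0.6Δ_oct) = -1.8Δ_oct; with Δ_oct = 24915 cm⁻¹ that is -44847 cm⁻¹.
Relative to high-spin t₂g⁵ eg² (2 paired), the low-spin configuration has 1 additional pair, contributing +1 × 14900 = +14900 cm⁻¹.
Overall CFSE = -44847 + 14900 = -29947 cm⁻¹.

-29947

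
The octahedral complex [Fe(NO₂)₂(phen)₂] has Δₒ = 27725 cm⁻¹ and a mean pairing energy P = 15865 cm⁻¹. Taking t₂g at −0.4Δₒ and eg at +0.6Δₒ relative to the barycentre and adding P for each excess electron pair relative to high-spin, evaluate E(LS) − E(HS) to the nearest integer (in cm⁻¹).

-23720

Ligand charges: 2×(-1) from NO₂⁻ and 2×(+0) from phen sum to -2; with overall charge +0, Fe is +2.
Group 8 minus oxidation state +2 gives a d⁶ configuration for Fe²⁺.
High-spin: t₂g⁴ eg², CFSE = -0.4Δₒ = -11090 cm⁻¹.
For low-spin the configuration is t₂g⁶ eg⁰: orbital energy -2.4 × 27725 = -66540 cm⁻¹, and 2 additional pairs relative to high-spin add 31730 cm⁻¹, giving -34810 cm⁻¹.
E(LS) − E(HS) = -34810 − (-11090) = -23720 cm⁻¹.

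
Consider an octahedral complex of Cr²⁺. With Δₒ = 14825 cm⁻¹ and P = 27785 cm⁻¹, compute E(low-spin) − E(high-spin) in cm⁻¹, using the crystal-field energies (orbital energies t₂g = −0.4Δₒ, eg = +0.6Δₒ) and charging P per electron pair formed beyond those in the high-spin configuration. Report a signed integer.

Cr is in group 6, so Cr²⁺ is d⁴ (6 − 2 = 4).
High-spin d⁴ fills as t₂g³ eg¹ with CFSE 3(−0.4) + 1(+0.6) = -0.6Δₒ = -8895 cm⁻¹.
For low-spin the configuration is t₂g⁴ eg⁰: orbital energy -1.6 × 14825 = -23720 cm⁻¹, and 1 additional pair relative to high-spin adds 27785 cm⁻¹, giving 4065 cm⁻¹.
E(LS) − E(HS) = 4065 − (-8895) = 12960 cm⁻¹.

12960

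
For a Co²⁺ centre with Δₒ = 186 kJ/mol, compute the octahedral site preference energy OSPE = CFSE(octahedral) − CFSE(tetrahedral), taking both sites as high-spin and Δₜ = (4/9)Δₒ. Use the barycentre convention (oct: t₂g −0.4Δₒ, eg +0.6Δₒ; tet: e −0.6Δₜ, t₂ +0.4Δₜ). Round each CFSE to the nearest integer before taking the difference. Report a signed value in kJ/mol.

-50

Group 9 minus oxidation state +2 gives a d⁷ configuration for Co²⁺.
Octahedral high-spin t₂g⁵ eg²: CFSE = -0.8 × 186 = -149 kJ/mol.
In a tetrahedral site the filling is e⁴ t₂³: CFSE(tet) = -1.2Δₜ = -1.2 × (4/9)(186) = -99 kJ/mol.
Subtracting, OSPE = -149 − (-99) = -50 kJ/mol.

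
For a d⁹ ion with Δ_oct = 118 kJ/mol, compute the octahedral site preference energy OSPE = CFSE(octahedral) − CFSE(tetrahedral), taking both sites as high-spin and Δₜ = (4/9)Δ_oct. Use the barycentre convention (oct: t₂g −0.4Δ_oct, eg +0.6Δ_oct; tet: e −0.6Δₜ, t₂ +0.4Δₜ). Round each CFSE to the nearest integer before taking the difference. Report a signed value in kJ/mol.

In an octahedral site d⁹ (HS) is t2g^6 e_g^3, giving CFSE(oct) = -0.6Δ_oct = -71 kJ/mol.
In a tetrahedral site the filling is e^4 t2^5: CFSE(tet) = -0.4Δₜ = -0.4 × (4/9)(118) = -21 kJ/mol.
OSPE = CFSE(oct) − CFSE(tet) = -71 − (-21) = -50 kJ/mol.

-50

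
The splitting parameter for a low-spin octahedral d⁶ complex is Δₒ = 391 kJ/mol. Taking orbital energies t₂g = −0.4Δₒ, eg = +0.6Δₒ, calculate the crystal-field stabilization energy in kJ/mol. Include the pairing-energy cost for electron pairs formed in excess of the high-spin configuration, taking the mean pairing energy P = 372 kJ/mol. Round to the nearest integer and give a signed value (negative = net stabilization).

-194

The d⁶ electrons fill as t₂g⁶ eg⁰.
Orbital CFSE = 6(-0.4) + 0(0.6) = -2.4Δₒ = -2.4 × 391 = -938 kJ/mol.
High-spin d⁶ would be t₂g⁴ eg² with 1 pair; low-spin has 3, so 2 excess pairs cost +2P = +744 kJ/mol.
Overall CFSE = -938 + 744 = -194 kJ/mol.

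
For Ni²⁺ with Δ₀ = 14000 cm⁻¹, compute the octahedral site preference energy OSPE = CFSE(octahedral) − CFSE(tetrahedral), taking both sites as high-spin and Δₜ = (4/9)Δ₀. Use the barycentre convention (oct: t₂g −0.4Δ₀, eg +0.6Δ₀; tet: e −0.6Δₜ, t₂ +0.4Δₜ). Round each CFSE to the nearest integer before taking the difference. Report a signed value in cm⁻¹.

-11822

Ni is in group 10, so Ni²⁺ is d⁸ (10 − 2 = 8).
In an octahedral site d⁸ (HS) is t2g^6 e_g^2, giving CFSE(oct) = -1.2Δ₀ = -16800 cm⁻¹.
Tetrahedral: e^4 t2^4, CFSE = 4(−0.6) + 4(+0.4) = -0.8Δₜ = -0.8 × (4/9) × 14000 = -4978 cm⁻¹.
OSPE = CFSE(oct) − CFSE(tet) = -16800 − (-4978) = -11822 cm⁻¹.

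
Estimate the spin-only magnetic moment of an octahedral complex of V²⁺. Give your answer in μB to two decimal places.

Group 5 minus oxidation state +2 gives a d³ configuration for V²⁺.
Configuration: t2g^3 e_g^0 → 3 unpaired electrons.
μ(spin-only) = √[3(3+2)] = √15 ≈ 3.87 μB.

3.87 μB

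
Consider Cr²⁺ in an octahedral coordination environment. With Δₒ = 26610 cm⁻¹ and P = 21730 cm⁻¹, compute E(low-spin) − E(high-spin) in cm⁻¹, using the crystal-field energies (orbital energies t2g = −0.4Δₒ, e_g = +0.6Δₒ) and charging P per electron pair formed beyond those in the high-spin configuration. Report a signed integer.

Cr²⁺: group 6, so d-count = 6 − 2 = 4.
High-spin: t2g^3 e_g^1, CFSE = -0.6Δₒ = -15966 cm⁻¹.
For low-spin the configuration is t2g^4 e_g^0: orbital energy -1.6 × 26610 = -42576 cm⁻¹, and 1 additional pair relative to high-spin adds 21730 cm⁻¹, giving -20846 cm⁻¹.
The difference is -20846 − (-15966) = -4880 cm⁻¹, so low-spin lies lower.

-4880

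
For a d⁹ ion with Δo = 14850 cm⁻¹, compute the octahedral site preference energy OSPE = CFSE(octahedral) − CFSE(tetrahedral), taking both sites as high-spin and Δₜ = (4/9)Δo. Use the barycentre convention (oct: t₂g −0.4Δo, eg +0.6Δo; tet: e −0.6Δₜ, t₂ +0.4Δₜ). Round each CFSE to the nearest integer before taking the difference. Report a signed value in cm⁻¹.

-6270

Octahedral (high-spin): t₂g⁶ eg³, CFSE = 6(−0.4) + 3(+0.6) = -0.6Δo = -0.6 × 14850 = -8910 cm⁻¹.
Tetrahedral e⁴ t₂⁵ gives -0.4Δₜ = -0.4 × (4/9) × 14850 = -2640 cm⁻¹.
OSPE = CFSE(oct) − CFSE(tet) = -8910 − (-2640) = -6270 cm⁻¹.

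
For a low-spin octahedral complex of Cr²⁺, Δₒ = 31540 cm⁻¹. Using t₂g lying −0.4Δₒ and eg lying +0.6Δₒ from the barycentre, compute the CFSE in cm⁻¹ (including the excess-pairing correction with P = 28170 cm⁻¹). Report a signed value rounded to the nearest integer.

Cr²⁺: group 6, so d-count = 6 − 2 = 4.
The d⁴ electrons fill as t₂g⁴ eg⁰.
Orbital CFSE = 4(-0.4) + 0(0.6) = -1.6Δₒ = -1.6 × 31540 = -50464 cm⁻¹.
Pairing penalty: 1 pair vs 0 in the high-spin reference → 1 extra × P = 28170 cm⁻¹.
Overall CFSE = -50464 + 28170 = -22294 cm⁻¹.

-22294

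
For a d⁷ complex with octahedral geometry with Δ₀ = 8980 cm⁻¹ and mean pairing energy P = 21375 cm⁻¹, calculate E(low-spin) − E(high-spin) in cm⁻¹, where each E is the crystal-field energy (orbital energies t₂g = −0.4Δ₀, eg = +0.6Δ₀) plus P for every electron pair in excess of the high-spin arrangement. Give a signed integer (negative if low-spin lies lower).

In the high-spin limit (t₂g⁵ eg²) the orbital term is -0.8Δ₀ = -7184 cm⁻¹, with no excess pairing.
Low-spin: t₂g⁶ eg¹, orbital CFSE = -1.8Δ₀ = -16164 cm⁻¹; plus 1 excess pair × P = +21375 cm⁻¹; total 5211 cm⁻¹.
The difference is 5211 − (-7184) = 12395 cm⁻¹, so high-spin lies lower.

12395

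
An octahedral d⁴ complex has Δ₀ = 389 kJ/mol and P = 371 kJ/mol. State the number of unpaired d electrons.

2

Here Δ₀ > P (389 > 371), so the low-spin state is favoured.
That gives t₂g⁴ eg⁰.
Unpaired electrons: 2.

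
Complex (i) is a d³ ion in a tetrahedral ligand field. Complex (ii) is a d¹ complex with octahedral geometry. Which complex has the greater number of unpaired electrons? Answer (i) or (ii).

(i): Tetrahedral fields are weak (Δₜ ≈ 4/9 Δₒ), so electrons fill high-spin; e^2 t2^1 → 3 unpaired.
(ii): For octahedral d¹ the high- and low-spin configurations coincide; t₂g¹ eg⁰ → 1 unpaired.
So (i) has more unpaired electrons.

(i)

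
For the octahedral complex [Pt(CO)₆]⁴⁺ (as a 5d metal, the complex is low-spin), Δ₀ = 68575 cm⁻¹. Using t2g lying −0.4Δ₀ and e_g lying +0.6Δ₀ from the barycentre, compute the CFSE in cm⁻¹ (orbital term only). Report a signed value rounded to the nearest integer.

-164580

CO is neutral, so the +4 overall charge sits on Pt: oxidation state +4.
Pt is in group 10, so Pt⁴⁺ is d⁶ (10 − 4 = 6).
Electron filling gives t2g^6 e_g^0.
The orbital stabilization is -2.4Δ₀ = -2.4 × 68575 = -164580 cm⁻¹.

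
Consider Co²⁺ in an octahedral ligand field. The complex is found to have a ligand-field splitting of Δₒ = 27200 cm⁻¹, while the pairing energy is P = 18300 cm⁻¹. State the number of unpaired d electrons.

1

Group 9 minus oxidation state +2 gives a d⁷ configuration for Co²⁺.
With Δₒ > P the complex is low-spin.
Configuration: t₂g⁶ eg¹.
Unpaired electrons: 1.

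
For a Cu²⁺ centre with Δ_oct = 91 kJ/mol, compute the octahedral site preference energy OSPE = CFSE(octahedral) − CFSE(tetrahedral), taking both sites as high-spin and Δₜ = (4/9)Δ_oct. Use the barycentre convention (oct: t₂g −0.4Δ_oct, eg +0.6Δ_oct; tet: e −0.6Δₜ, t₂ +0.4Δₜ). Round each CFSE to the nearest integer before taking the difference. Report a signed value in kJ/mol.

Cu sits in group 11; removing 2 electrons leaves Cu²⁺ with 11 − 2 = 9 d electrons.
In an octahedral site d⁹ (HS) is t₂g⁶ eg³, giving CFSE(oct) = -0.6Δ_oct = -55 kJ/mol.
Tetrahedral e⁴ t₂⁵ gives -0.4Δₜ = -0.4 × (4/9) × 91 = -16 kJ/mol.
OSPE = -55 − (-16) = -39 kJ/mol.

-39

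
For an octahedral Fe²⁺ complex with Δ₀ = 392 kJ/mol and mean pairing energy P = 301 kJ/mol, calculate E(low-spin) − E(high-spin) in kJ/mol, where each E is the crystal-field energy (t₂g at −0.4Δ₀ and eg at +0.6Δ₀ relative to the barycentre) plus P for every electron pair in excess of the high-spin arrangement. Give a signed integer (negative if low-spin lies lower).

Group 8 minus oxidation state +2 gives a d⁶ configuration for Fe²⁺.
High-spin d⁶ fills as t₂g⁴ eg² with CFSE 4(−0.4) + 2(+0.6) = -0.4Δ₀ = -157 kJ/mol.
Low-spin t₂g⁶ eg⁰ gives -2.4Δ₀ = -941 kJ/mol, but forming 2 extra pairs costs 2P = 602 kJ/mol, so E(LS) = -941 + 602 = -339 kJ/mol.
The difference is -339 − (-157) = -182 kJ/mol, so low-spin lies lower.

-182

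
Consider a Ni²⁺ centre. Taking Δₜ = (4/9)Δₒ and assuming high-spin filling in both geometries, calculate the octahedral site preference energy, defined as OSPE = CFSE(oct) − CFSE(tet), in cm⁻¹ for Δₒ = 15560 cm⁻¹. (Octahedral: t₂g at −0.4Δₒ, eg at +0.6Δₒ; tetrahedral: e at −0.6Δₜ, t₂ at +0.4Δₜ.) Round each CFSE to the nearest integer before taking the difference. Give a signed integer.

-13140

Group 10 minus oxidation state +2 gives a d⁸ configuration for Ni²⁺.
Octahedral high-spin t2g^6 e_g^2: CFSE = -1.2 × 15560 = -18672 cm⁻¹.
In a tetrahedral site the filling is e^4 t2^4: CFSE(tet) = -0.8Δₜ = -0.8 × (4/9)(15560) = -5532 cm⁻¹.
OSPE = CFSE(oct) − CFSE(tet) = -18672 − (-5532) = -13140 cm⁻¹.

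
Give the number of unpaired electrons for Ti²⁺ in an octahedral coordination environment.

2

Ti²⁺: group 4, so d-count = 4 − 2 = 2.
For octahedral d² the high- and low-spin configurations coincide.
Configuration: t₂g² eg⁰, giving 2 unpaired electrons.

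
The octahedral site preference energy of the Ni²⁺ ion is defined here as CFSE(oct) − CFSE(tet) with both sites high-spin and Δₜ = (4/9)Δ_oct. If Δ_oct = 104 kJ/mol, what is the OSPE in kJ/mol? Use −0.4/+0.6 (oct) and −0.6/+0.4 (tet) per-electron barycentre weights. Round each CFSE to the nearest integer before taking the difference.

Ni sits in group 10; removing 2 electrons leaves Ni²⁺ with 10 − 2 = 8 d electrons.
In an octahedral site d⁸ (HS) is t₂g⁶ eg², giving CFSE(oct) = -1.2Δ_oct = -125 kJ/mol.
Tetrahedral: e⁴ t₂⁴, CFSE = 4(−0.6) + 4(+0.4) = -0.8Δₜ = -0.8 × (4/9) × 104 = -37 kJ/mol.
OSPE = CFSE(oct) − CFSE(tet) = -125 − (-37) = -88 kJ/mol.

-88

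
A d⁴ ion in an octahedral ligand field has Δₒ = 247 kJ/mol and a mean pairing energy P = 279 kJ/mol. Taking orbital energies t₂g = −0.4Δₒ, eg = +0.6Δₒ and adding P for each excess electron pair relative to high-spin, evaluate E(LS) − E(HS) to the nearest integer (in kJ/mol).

32

High-spin: t₂g³ eg¹, CFSE = -0.6Δₒ = -148 kJ/mol.
Low-spin t₂g⁴ eg⁰ gives -1.6Δₒ = -395 kJ/mol, but forming 1 extra pair costs 1P = 279 kJ/mol, so E(LS) = -395 + 279 = -116 kJ/mol.
E(LS) − E(HS) = -116 − (-148) = 32 kJ/mol.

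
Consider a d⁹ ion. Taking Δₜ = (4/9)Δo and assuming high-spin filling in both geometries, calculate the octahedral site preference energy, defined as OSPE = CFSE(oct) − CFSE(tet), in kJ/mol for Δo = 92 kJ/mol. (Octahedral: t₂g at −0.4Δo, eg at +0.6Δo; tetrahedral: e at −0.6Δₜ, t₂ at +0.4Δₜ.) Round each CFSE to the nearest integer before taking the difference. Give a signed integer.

-39

Octahedral high-spin t₂g⁶ eg³: CFSE = -0.6 × 92 = -55 kJ/mol.
In a tetrahedral site the filling is e⁴ t₂⁵: CFSE(tet) = -0.4Δₜ = -0.4 × (4/9)(92) = -16 kJ/mol.
OSPE = CFSE(oct) − CFSE(tet) = -55 − (-16) = -39 kJ/mol.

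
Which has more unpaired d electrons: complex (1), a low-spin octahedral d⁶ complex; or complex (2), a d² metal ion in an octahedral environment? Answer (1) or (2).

(1): t2g^6 e_g^0 → 0 unpaired.
(2): t₂g² eg⁰ → 2 unpaired.
So (2) has more unpaired electrons.

(2)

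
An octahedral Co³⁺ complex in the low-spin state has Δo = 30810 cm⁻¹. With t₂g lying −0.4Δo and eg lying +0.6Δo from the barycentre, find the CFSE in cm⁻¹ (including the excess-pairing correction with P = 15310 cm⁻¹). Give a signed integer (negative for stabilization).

Co³⁺: group 9, so d-count = 9 − 3 = 6.
The d⁶ electrons fill as t₂g⁶ eg⁰.
Orbital CFSE = 6(-0.4) + 0(0.6) = -2.4Δo = -2.4 × 30810 = -73944 cm⁻¹.
Relative to high-spin t₂g⁴ eg² (1 paired), the low-spin configuration has 2 additional pairs, contributing +2 × 15310 = +30620 cm⁻¹.
Combining: -73944 + 30620 = -43324 cm⁻¹.

-43324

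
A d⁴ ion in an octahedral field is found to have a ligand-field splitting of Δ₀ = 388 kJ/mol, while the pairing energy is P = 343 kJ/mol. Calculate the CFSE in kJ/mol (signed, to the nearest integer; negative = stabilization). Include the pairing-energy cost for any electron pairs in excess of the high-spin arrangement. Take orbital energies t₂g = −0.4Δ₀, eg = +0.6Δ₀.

Since Δ₀ = 388 kJ/mol > P = 343 kJ/mol, the complex adopts the low-spin configuration.
Filling d⁴ accordingly: t₂g⁴ eg⁰.
Orbital CFSE = -1.6Δ₀ = -1.6 × 388 = -621 kJ/mol.
Excess pairs vs high-spin: 1 − 0 = 1; pairing cost = +343 kJ/mol.
Net CFSE = -621 + 343 = -278 kJ/mol.

-278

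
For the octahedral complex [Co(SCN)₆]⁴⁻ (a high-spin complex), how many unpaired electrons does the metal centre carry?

3

Each SCN⁻ contributes -1; 6 × (-1) = -6. With overall charge -4, Co is in the +2 oxidation state.
Co sits in group 9; removing 2 electrons leaves Co²⁺ with 9 − 2 = 7 d electrons.
Configuration: t₂g⁵ eg², giving 3 unpaired electrons.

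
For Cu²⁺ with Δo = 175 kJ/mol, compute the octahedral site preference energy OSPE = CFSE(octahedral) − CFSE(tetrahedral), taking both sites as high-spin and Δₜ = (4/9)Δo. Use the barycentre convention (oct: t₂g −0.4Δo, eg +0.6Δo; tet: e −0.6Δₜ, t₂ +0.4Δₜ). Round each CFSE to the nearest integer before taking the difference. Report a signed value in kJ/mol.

Cu²⁺: group 11, so d-count = 11 − 2 = 9.
Octahedral (high-spin): t₂g⁶ eg³, CFSE = 6(−0.4) + 3(+0.6) = -0.6Δo = -0.6 × 175 = -105 kJ/mol.
In a tetrahedral site the filling is e⁴ t₂⁵: CFSE(tet) = -0.4Δₜ = -0.4 × (4/9)(175) = -31 kJ/mol.
OSPE = CFSE(oct) − CFSE(tet) = -105 − (-31) = -74 kJ/mol.

-74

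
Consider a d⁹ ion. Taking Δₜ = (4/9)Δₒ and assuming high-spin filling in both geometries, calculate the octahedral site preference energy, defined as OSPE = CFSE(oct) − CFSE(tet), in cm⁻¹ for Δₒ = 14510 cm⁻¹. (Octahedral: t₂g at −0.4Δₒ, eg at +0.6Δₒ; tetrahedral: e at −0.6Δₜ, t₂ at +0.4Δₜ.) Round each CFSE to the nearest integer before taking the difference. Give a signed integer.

-6126

Octahedral (high-spin): t₂g⁶ eg³, CFSE = 6(−0.4) + 3(+0.6) = -0.6Δₒ = -0.6 × 14510 = -8706 cm⁻¹.
In a tetrahedral site the filling is e⁴ t₂⁵: CFSE(tet) = -0.4Δₜ = -0.4 × (4/9)(14510) = -2580 cm⁻¹.
OSPE = CFSE(oct) − CFSE(tet) = -8706 − (-2580) = -6126 cm⁻¹.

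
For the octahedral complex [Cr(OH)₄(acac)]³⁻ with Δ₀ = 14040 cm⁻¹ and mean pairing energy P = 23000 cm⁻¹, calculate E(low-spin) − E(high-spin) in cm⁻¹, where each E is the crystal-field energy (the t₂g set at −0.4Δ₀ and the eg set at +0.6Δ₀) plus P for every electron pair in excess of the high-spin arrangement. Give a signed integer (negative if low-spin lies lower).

8960

Ligand charges: 4×(-1) from OH⁻ and 1×(-1) from acac⁻ sum to -5; with overall charge -3, Cr is +2.
Cr²⁺: group 6, so d-count = 6 − 2 = 4.
High-spin d⁴ fills as t₂g³ eg¹ with CFSE 3(−0.4) + 1(+0.6) = -0.6Δ₀ = -8424 cm⁻¹.
Low-spin: t₂g⁴ eg⁰, orbital CFSE = -1.6Δ₀ = -22464 cm⁻¹; plus 1 excess pair × P = +23000 cm⁻¹; total 536 cm⁻¹.
Thus E(LS) − E(HS) = 8960 cm⁻¹.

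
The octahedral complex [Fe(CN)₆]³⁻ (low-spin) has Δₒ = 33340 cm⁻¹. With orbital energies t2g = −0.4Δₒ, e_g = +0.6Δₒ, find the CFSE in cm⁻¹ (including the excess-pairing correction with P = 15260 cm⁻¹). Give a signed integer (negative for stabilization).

Each CN⁻ contributes -1; 6 × (-1) = -6. With overall charge -3, Fe is in the +3 oxidation state.
Fe sits in group 8; removing 3 electrons leaves Fe³⁺ with 8 − 3 = 5 d electrons.
Configuration: t2g^5 e_g^0.
CFSE(orbital) = 5×(-0.4Δₒ) + 0×(0.6Δₒ) = -2.0Δₒ; with Δₒ = 33340 cm⁻¹ that is -66680 cm⁻¹.
Relative to high-spin t2g^3 e_g^2 (0 paired), the low-spin configuration has 2 additional pairs, contributing +2 × 15260 = +30520 cm⁻¹.
Overall CFSE = -66680 + 30520 = -36160 cm⁻¹.

-36160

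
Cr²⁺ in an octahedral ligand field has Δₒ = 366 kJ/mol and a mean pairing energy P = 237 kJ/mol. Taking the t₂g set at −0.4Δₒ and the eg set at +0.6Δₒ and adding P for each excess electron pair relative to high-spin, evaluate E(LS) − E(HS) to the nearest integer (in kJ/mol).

-129

Group 6 minus oxidation state +2 gives a d⁴ configuration for Cr²⁺.
In the high-spin limit (t₂g³ eg¹) the orbital term is -0.6Δₒ = -220 kJ/mol, with no excess pairing.
Low-spin: t₂g⁴ eg⁰, orbital CFSE = -1.6Δₒ = -586 kJ/mol; plus 1 excess pair × P = +237 kJ/mol; total -349 kJ/mol.
The difference is -349 − (-220) = -129 kJ/mol, so low-spin lies lower.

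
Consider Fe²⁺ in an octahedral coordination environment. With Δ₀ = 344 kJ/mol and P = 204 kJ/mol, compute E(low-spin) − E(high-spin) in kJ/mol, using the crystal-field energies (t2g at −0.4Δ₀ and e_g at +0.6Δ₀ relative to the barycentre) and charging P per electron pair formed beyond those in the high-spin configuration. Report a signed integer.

-280

Fe is in group 8, so Fe²⁺ is d⁶ (8 − 2 = 6).
High-spin: t2g^4 e_g^2, CFSE = -0.4Δ₀ = -138 kJ/mol.
Low-spin: t2g^6 e_g^0, orbital CFSE = -2.4Δ₀ = -826 kJ/mol; plus 2 excess pairs × P = +408 kJ/mol; total -418 kJ/mol.
Thus E(LS) − E(HS) = -280 kJ/mol.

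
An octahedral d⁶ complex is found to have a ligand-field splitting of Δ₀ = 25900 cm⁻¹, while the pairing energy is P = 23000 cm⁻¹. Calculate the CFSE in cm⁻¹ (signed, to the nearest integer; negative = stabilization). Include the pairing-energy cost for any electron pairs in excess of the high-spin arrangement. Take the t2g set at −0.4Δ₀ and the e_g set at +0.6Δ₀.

With Δ₀ > P the complex is low-spin.
That gives t2g^6 e_g^0.
Orbital CFSE = -2.4Δ₀ = -2.4 × 25900 = -62160 cm⁻¹.
Excess pairs vs high-spin: 3 − 1 = 2; pairing cost = +46000 cm⁻¹.
Net CFSE = -62160 + 46000 = -16160 cm⁻¹.

-16160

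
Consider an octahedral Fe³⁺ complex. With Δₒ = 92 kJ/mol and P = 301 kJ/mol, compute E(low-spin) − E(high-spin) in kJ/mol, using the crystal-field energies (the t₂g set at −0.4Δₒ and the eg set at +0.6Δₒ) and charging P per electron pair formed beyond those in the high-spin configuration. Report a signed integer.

Group 8 minus oxidation state +3 gives a d⁵ configuration for Fe³⁺.
High-spin d⁵ fills as t₂g³ eg² with CFSE 3(−0.4) + 2(+0.6) = 0.0Δₒ = 0 kJ/mol.
Low-spin t₂g⁵ eg⁰ gives -2.0Δₒ = -184 kJ/mol, but forming 2 extra pairs costs 2P = 602 kJ/mol, so E(LS) = -184 + 602 = 418 kJ/mol.
E(LS) − E(HS) = 418 − (0) = 418 kJ/mol.

418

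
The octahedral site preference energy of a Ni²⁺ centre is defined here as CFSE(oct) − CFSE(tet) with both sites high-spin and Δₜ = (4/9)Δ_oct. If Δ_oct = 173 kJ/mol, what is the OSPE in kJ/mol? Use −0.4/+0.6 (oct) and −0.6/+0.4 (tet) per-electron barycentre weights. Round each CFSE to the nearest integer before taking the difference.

Group 10 minus oxidation state +2 gives a d⁸ configuration for Ni²⁺.
In an octahedral site d⁸ (HS) is t₂g⁶ eg², giving CFSE(oct) = -1.2Δ_oct = -208 kJ/mol.
Tetrahedral e⁴ t₂⁴ gives -0.8Δₜ = -0.8 × (4/9) × 173 = -62 kJ/mol.
OSPE = CFSE(oct) − CFSE(tet) = -208 − (-62) = -146 kJ/mol.

-146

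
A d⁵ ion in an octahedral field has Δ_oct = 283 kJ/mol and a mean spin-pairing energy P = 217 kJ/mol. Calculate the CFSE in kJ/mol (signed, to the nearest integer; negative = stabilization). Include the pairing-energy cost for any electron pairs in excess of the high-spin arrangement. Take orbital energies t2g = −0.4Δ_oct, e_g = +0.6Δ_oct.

With Δ_oct > P the complex is low-spin.
Filling d⁵ accordingly: t2g^5 e_g^0.
Orbital CFSE = -2.0Δ_oct = -2.0 × 283 = -566 kJ/mol.
Excess pairs vs high-spin: 2 − 0 = 2; pairing cost = +434 kJ/mol.
Net CFSE = -566 + 434 = -132 kJ/mol.

-132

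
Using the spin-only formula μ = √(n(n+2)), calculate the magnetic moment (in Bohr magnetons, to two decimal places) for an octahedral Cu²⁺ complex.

1.73 Bohr magnetons

Group 11 minus oxidation state +2 gives a d⁹ configuration for Cu²⁺.
For octahedral d⁹ the high- and low-spin configurations coincide.
Configuration: t₂g⁶ eg³ → 1 unpaired electron.
μ(spin-only) = √[1(1+2)] = √3 ≈ 1.73 Bohr magnetons.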